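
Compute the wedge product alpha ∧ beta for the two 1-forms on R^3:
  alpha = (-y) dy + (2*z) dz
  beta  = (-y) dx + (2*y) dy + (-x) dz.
alpha ∧ beta = (-y^2) dx ∧ dy + (y*(x - 4*z)) dy ∧ dz + (2*y*z) dx ∧ dz

Distribute the wedge, using dx_i ∧ dx_j = -dx_j ∧ dx_i and dx_i ∧ dx_i = 0. For each pair (i, j) with i < j, the coefficient of dx_i ∧ dx_j in alpha ∧ beta is (alpha_i * beta_j - alpha_j * beta_i). Collecting: alpha ∧ beta = (-y^2) dx ∧ dy + (y*(x - 4*z)) dy ∧ dz + (2*y*z) dx ∧ dz.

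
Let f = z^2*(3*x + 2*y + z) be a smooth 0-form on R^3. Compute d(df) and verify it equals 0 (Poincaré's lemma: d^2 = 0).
d(df) = 0

Step 1: df = sum_i (∂f/∂x_i) dx_i = (3*z^2) dx + (2*z^2) dy + (z*(6*x + 4*y + 3*z)) dz.
Step 2: Apply d again. Using the 1-form formula, the coefficient of dx ∧ dy in d(df) is ∂^2 f/∂x ∂y - ∂^2 f/∂y ∂x = (0) - (0) = 0 (equality of mixed partials for smooth f).
Similarly for dx ∧ dz and dy ∧ dz — all coefficients vanish. So d(df) = 0.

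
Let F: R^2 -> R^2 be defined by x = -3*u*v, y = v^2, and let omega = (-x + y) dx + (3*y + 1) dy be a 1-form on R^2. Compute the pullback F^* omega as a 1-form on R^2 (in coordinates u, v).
F^* omega = (3*v^2*(-3*u - v)) du + (v*(-9*u^2 - 3*u*v + 6*v^2 + 2)) dv

Using F^*(f dg) = (f ∘ F) d(g ∘ F), substitute each coordinate x_i by F_i(u, v) in f_i, and replace dx_i by d F_i = (∂F_i/∂u) du + (∂F_i/∂v) dv.
  For the x component: f_1(F) = v*(3*u + v); d F_1 = (-3*v) du + (-3*u) dv
  For the y component: f_2(F) = 3*v^2 + 1; d F_2 = (0) du + (2*v) dv
Combining and collecting du, dv coefficients:
  coeff of du: 3*v^2*(-3*u - v)
  coeff of dv: v*(-9*u^2 - 3*u*v + 6*v^2 + 2)
F^* omega = (3*v^2*(-3*u - v)) du + (v*(-9*u^2 - 3*u*v + 6*v^2 + 2)) dv.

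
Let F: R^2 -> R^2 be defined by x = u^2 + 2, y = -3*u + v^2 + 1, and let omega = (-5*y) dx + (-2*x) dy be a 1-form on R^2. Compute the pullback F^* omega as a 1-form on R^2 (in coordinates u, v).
F^* omega = (36*u^2 - 10*u*v^2 - 10*u + 12) du + (4*v*(-u^2 - 2)) dv

Using F^*(f dg) = (f ∘ F) d(g ∘ F), substitute each coordinate x_i by F_i(u, v) in f_i, and replace dx_i by d F_i = (∂F_i/∂u) du + (∂F_i/∂v) dv.
  For the x component: f_1(F) = 15*u - 5*v^2 - 5; d F_1 = (2*u) du + (0) dv
  For the y component: f_2(F) = -2*u^2 - 4; d F_2 = (-3) du + (2*v) dv
Combining and collecting du, dv coefficients:
  coeff of du: 36*u^2 - 10*u*v^2 - 10*u + 12
  coeff of dv: 4*v*(-u^2 - 2)
F^* omega = (36*u^2 - 10*u*v^2 - 10*u + 12) du + (4*v*(-u^2 - 2)) dv.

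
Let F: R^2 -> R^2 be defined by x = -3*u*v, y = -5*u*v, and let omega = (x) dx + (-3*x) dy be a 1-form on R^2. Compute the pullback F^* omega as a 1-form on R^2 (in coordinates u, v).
F^* omega = (-36*u*v^2) du + (-36*u^2*v) dv

Using F^*(f dg) = (f ∘ F) d(g ∘ F), substitute each coordinate x_i by F_i(u, v) in f_i, and replace dx_i by d F_i = (∂F_i/∂u) du + (∂F_i/∂v) dv.
  For the x component: f_1(F) = -3*u*v; d F_1 = (-3*v) du + (-3*u) dv
  For the y component: f_2(F) = 9*u*v; d F_2 = (-5*v) du + (-5*u) dv
Combining and collecting du, dv coefficients:
  coeff of du: -36*u*v^2
  coeff of dv: -36*u^2*v
F^* omega = (-36*u*v^2) du + (-36*u^2*v) dv.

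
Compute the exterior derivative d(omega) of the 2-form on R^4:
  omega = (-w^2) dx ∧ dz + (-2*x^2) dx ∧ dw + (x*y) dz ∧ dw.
d(omega) = (-2*w + y) dx ∧ dz ∧ dw + (x) dy ∧ dz ∧ dw

For a 2-form omega = sum_{i<j} g_{ij} dx_i ∧ dx_j, the exterior derivative is
  d(omega) = sum_{i<j} d(g_{ij}) ∧ dx_i ∧ dx_j = sum_{i<j, k} (∂g_{ij}/∂x_k) dx_k ∧ dx_i ∧ dx_j.
Expand each term, using dx_k ∧ dx_i ∧ dx_j = sgn(permutation) dx_{(a)} ∧ dx_{(b)} ∧ dx_{(c)} with (a < b < c) sorted:
  d(-w^2) includes (∂/∂w)(-w^2) dw = (-2*w) dw, which multiplied by dx ∧ dz gives (-2*w) dx ∧ dz ∧ dw
  d(x*y) includes (∂/∂x)(x*y) dx = (y) dx, which multiplied by dz ∧ dw gives (y) dx ∧ dz ∧ dw
  d(x*y) includes (∂/∂y)(x*y) dy = (x) dy, which multiplied by dz ∧ dw gives (x) dy ∧ dz ∧ dw
Collecting like 3-forms: d(omega) = (-2*w + y) dx ∧ dz ∧ dw + (x) dy ∧ dz ∧ dw.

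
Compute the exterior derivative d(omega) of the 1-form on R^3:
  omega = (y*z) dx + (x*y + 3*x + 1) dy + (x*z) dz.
d(omega) = (y - z + 3) dx ∧ dy + (-y + z) dx ∧ dz

For a 1-form omega = sum_i f_i dx_i, the exterior derivative is
  d(omega) = sum_{i < j} (∂f_j/∂x_i - ∂f_i/∂x_j) dx_i ∧ dx_j.
  coefficient of dx ∧ dy: ∂f_2/∂x - ∂f_1/∂y = ∂(x*y + 3*x + 1)/∂x - ∂(y*z)/∂y = y - z + 3
  coefficient of dx ∧ dz: ∂f_3/∂x - ∂f_1/∂z = ∂(x*z)/∂x - ∂(y*z)/∂z = -y + z
Assembling: d(omega) = (y - z + 3) dx ∧ dy + (-y + z) dx ∧ dz.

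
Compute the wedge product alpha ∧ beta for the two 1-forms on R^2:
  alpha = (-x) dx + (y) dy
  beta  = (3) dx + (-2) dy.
alpha ∧ beta = (2*x - 3*y) dx ∧ dy

Distribute the wedge, using dx_i ∧ dx_j = -dx_j ∧ dx_i and dx_i ∧ dx_i = 0. For each pair (i, j) with i < j, the coefficient of dx_i ∧ dx_j in alpha ∧ beta is (alpha_i * beta_j - alpha_j * beta_i). Collecting: alpha ∧ beta = (2*x - 3*y) dx ∧ dy.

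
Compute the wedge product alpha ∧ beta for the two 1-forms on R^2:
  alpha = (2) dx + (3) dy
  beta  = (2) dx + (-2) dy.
alpha ∧ beta = (-10) dx ∧ dy

Distribute the wedge, using dx_i ∧ dx_j = -dx_j ∧ dx_i and dx_i ∧ dx_i = 0. For each pair (i, j) with i < j, the coefficient of dx_i ∧ dx_j in alpha ∧ beta is (alpha_i * beta_j - alpha_j * beta_i). Collecting: alpha ∧ beta = (-10) dx ∧ dy.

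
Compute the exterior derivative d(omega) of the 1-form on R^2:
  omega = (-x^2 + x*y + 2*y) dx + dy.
d(omega) = (-x - 2) dx ∧ dy

For a 1-form omega = sum_i f_i dx_i, the exterior derivative is
  d(omega) = sum_{i < j} (∂f_j/∂x_i - ∂f_i/∂x_j) dx_i ∧ dx_j.
  coefficient of dx ∧ dy: ∂f_2/∂x - ∂f_1/∂y = ∂(1)/∂x - ∂(-x^2 + x*y + 2*y)/∂y = -x - 2
Assembling: d(omega) = (-x - 2) dx ∧ dy.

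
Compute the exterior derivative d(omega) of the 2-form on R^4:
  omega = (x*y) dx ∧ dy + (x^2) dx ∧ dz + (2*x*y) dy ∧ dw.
d(omega) = (2*y) dx ∧ dy ∧ dw

For a 2-form omega = sum_{i<j} g_{ij} dx_i ∧ dx_j, the exterior derivative is
  d(omega) = sum_{i<j} d(g_{ij}) ∧ dx_i ∧ dx_j = sum_{i<j, k} (∂g_{ij}/∂x_k) dx_k ∧ dx_i ∧ dx_j.
Expand each term, using dx_k ∧ dx_i ∧ dx_j = sgn(permutation) dx_{(a)} ∧ dx_{(b)} ∧ dx_{(c)} with (a < b < c) sorted:
  d(2*x*y) includes (∂/∂x)(2*x*y) dx = (2*y) dx, which multiplied by dy ∧ dw gives (2*y) dx ∧ dy ∧ dw
Collecting like 3-forms: d(omega) = (2*y) dx ∧ dy ∧ dw.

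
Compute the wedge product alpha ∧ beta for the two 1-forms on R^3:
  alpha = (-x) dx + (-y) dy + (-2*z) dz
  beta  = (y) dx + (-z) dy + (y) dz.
alpha ∧ beta = (x*z + y^2) dx ∧ dy + (y*(-x + 2*z)) dx ∧ dz + (-y^2 - 2*z^2) dy ∧ dz

Distribute the wedge, using dx_i ∧ dx_j = -dx_j ∧ dx_i and dx_i ∧ dx_i = 0. For each pair (i, j) with i < j, the coefficient of dx_i ∧ dx_j in alpha ∧ beta is (alpha_i * beta_j - alpha_j * beta_i). Collecting: alpha ∧ beta = (x*z + y^2) dx ∧ dy + (y*(-x + 2*z)) dx ∧ dz + (-y^2 - 2*z^2) dy ∧ dz.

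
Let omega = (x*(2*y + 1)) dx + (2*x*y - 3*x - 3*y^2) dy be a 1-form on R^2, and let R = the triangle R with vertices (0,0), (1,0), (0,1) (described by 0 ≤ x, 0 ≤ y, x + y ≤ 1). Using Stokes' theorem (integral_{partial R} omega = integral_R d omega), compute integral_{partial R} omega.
integral_(partial R) omega = -3/2

Stokes: integral_partial_R omega = integral_R d omega with d omega = (∂Q/∂x - ∂P/∂y) dx ∧ dy.
  ∂Q/∂x = 2*y - 3
  ∂P/∂y = 2*x
  integrand = ∂Q/∂x - ∂P/∂y = -2*x + 2*y - 3.
Integrating over R: integral_0^1 integral_0^{1-x} (-2*x + 2*y - 3) dy dx = -3/2.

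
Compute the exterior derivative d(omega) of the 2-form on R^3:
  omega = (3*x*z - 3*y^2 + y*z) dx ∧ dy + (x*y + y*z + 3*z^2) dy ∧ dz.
d(omega) = (3*x + 2*y) dx ∧ dy ∧ dz

For a 2-form omega = sum_{i<j} g_{ij} dx_i ∧ dx_j, the exterior derivative is
  d(omega) = sum_{i<j} d(g_{ij}) ∧ dx_i ∧ dx_j = sum_{i<j, k} (∂g_{ij}/∂x_k) dx_k ∧ dx_i ∧ dx_j.
Expand each term, using dx_k ∧ dx_i ∧ dx_j = sgn(permutation) dx_{(a)} ∧ dx_{(b)} ∧ dx_{(c)} with (a < b < c) sorted:
  d(3*x*z - 3*y^2 + y*z) includes (∂/∂z)(3*x*z - 3*y^2 + y*z) dz = (3*x + y) dz, which multiplied by dx ∧ dy gives (3*x + y) dx ∧ dy ∧ dz
  d(x*y + y*z + 3*z^2) includes (∂/∂x)(x*y + y*z + 3*z^2) dx = (y) dx, which multiplied by dy ∧ dz gives (y) dx ∧ dy ∧ dz
Collecting like 3-forms: d(omega) = (3*x + 2*y) dx ∧ dy ∧ dz.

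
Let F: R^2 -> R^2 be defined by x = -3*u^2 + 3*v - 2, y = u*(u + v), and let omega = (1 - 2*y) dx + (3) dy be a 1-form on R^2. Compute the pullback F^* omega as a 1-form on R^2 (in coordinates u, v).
F^* omega = (12*u^3 + 12*u^2*v + 3*v) du + (-6*u^2 - 6*u*v + 3*u + 3) dv

Using F^*(f dg) = (f ∘ F) d(g ∘ F), substitute each coordinate x_i by F_i(u, v) in f_i, and replace dx_i by d F_i = (∂F_i/∂u) du + (∂F_i/∂v) dv.
  For the x component: f_1(F) = -2*u^2 - 2*u*v + 1; d F_1 = (-6*u) du + (3) dv
  For the y component: f_2(F) = 3; d F_2 = (2*u + v) du + (u) dv
Combining and collecting du, dv coefficients:
  coeff of du: 12*u^3 + 12*u^2*v + 3*v
  coeff of dv: -6*u^2 - 6*u*v + 3*u + 3
F^* omega = (12*u^3 + 12*u^2*v + 3*v) du + (-6*u^2 - 6*u*v + 3*u + 3) dv.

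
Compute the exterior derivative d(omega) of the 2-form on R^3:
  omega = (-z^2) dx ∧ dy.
d(omega) = (-2*z) dx ∧ dy ∧ dz

For a 2-form omega = sum_{i<j} g_{ij} dx_i ∧ dx_j, the exterior derivative is
  d(omega) = sum_{i<j} d(g_{ij}) ∧ dx_i ∧ dx_j = sum_{i<j, k} (∂g_{ij}/∂x_k) dx_k ∧ dx_i ∧ dx_j.
Expand each term, using dx_k ∧ dx_i ∧ dx_j = sgn(permutation) dx_{(a)} ∧ dx_{(b)} ∧ dx_{(c)} with (a < b < c) sorted:
  d(-z^2) includes (∂/∂z)(-z^2) dz = (-2*z) dz, which multiplied by dx ∧ dy gives (-2*z) dx ∧ dy ∧ dz
Collecting like 3-forms: d(omega) = (-2*z) dx ∧ dy ∧ dz.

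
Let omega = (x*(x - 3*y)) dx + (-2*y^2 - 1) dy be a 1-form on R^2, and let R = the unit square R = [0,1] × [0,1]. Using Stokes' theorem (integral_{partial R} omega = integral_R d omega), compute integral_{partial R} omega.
integral_(partial R) omega = 3/2

Stokes: integral_partial_R omega = integral_R d omega with d omega = (∂Q/∂x - ∂P/∂y) dx ∧ dy.
  ∂Q/∂x = 0
  ∂P/∂y = -3*x
  integrand = ∂Q/∂x - ∂P/∂y = 3*x.
Integrating over R: integral_0^1 integral_0^1 (3*x) dx dy = 3/2.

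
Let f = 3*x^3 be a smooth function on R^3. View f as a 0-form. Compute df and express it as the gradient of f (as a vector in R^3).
df = (9*x^2) dx + (0) dy + (0) dz; grad f = (9*x^2, 0, 0)

For a 0-form f, d f = (∂f/∂x) dx + (∂f/∂y) dy + (∂f/∂z) dz. The components of the vector representation are exactly the entries of grad f in Cartesian coordinates:
  ∂f/∂x = 9*x^2
  ∂f/∂y = 0
  ∂f/∂z = 0.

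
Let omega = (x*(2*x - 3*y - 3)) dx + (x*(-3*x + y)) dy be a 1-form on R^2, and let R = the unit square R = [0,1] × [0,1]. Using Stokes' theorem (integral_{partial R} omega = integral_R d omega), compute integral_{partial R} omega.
integral_(partial R) omega = -1

Stokes: integral_partial_R omega = integral_R d omega with d omega = (∂Q/∂x - ∂P/∂y) dx ∧ dy.
  ∂Q/∂x = -6*x + y
  ∂P/∂y = -3*x
  integrand = ∂Q/∂x - ∂P/∂y = -3*x + y.
Integrating over R: integral_0^1 integral_0^1 (-3*x + y) dx dy = -1.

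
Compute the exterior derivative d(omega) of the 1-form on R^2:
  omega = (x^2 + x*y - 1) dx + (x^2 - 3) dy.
d(omega) = (x) dx ∧ dy

For a 1-form omega = sum_i f_i dx_i, the exterior derivative is
  d(omega) = sum_{i < j} (∂f_j/∂x_i - ∂f_i/∂x_j) dx_i ∧ dx_j.
  coefficient of dx ∧ dy: ∂f_2/∂x - ∂f_1/∂y = ∂(x^2 - 3)/∂x - ∂(x^2 + x*y - 1)/∂y = x
Assembling: d(omega) = (x) dx ∧ dy.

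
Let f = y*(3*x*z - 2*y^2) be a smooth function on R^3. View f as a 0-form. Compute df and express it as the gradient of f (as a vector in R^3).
df = (3*y*z) dx + (3*x*z - 6*y^2) dy + (3*x*y) dz; grad f = (3*y*z, 3*x*z - 6*y^2, 3*x*y)

For a 0-form f, d f = (∂f/∂x) dx + (∂f/∂y) dy + (∂f/∂z) dz. The components of the vector representation are exactly the entries of grad f in Cartesian coordinates:
  ∂f/∂x = 3*y*z
  ∂f/∂y = 3*x*z - 6*y^2
  ∂f/∂z = 3*x*y.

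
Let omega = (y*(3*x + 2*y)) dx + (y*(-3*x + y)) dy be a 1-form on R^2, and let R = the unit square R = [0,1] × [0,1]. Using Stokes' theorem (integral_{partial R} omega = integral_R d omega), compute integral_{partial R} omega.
integral_(partial R) omega = -5

Stokes: integral_partial_R omega = integral_R d omega with d omega = (∂Q/∂x - ∂P/∂y) dx ∧ dy.
  ∂Q/∂x = -3*y
  ∂P/∂y = 3*x + 4*y
  integrand = ∂Q/∂x - ∂P/∂y = -3*x - 7*y.
Integrating over R: integral_0^1 integral_0^1 (-3*x - 7*y) dx dy = -5.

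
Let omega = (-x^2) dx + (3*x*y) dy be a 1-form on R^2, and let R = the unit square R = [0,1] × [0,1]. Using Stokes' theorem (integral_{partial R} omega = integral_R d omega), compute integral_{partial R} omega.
integral_(partial R) omega = 3/2

Stokes: integral_partial_R omega = integral_R d omega with d omega = (∂Q/∂x - ∂P/∂y) dx ∧ dy.
  ∂Q/∂x = 3*y
  ∂P/∂y = 0
  integrand = ∂Q/∂x - ∂P/∂y = 3*y.
Integrating over R: integral_0^1 integral_0^1 (3*y) dx dy = 3/2.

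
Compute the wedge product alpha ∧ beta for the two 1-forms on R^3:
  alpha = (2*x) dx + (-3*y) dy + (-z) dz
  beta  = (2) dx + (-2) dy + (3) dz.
alpha ∧ beta = (-4*x + 6*y) dx ∧ dy + (6*x + 2*z) dx ∧ dz + (-9*y - 2*z) dy ∧ dz

Distribute the wedge, using dx_i ∧ dx_j = -dx_j ∧ dx_i and dx_i ∧ dx_i = 0. For each pair (i, j) with i < j, the coefficient of dx_i ∧ dx_j in alpha ∧ beta is (alpha_i * beta_j - alpha_j * beta_i). Collecting: alpha ∧ beta = (-4*x + 6*y) dx ∧ dy + (6*x + 2*z) dx ∧ dz + (-9*y - 2*z) dy ∧ dz.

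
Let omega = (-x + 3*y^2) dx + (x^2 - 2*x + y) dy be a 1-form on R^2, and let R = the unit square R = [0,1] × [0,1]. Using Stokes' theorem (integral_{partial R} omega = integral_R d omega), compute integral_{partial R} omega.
integral_(partial R) omega = -4

Stokes: integral_partial_R omega = integral_R d omega with d omega = (∂Q/∂x - ∂P/∂y) dx ∧ dy.
  ∂Q/∂x = 2*x - 2
  ∂P/∂y = 6*y
  integrand = ∂Q/∂x - ∂P/∂y = 2*x - 6*y - 2.
Integrating over R: integral_0^1 integral_0^1 (2*x - 6*y - 2) dx dy = -4.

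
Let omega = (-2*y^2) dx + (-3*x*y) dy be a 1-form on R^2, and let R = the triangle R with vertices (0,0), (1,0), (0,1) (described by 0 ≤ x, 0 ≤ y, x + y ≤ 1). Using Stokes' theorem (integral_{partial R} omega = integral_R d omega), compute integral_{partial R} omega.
integral_(partial R) omega = 1/6

Stokes: integral_partial_R omega = integral_R d omega with d omega = (∂Q/∂x - ∂P/∂y) dx ∧ dy.
  ∂Q/∂x = -3*y
  ∂P/∂y = -4*y
  integrand = ∂Q/∂x - ∂P/∂y = y.
Integrating over R: integral_0^1 integral_0^{1-x} (y) dy dx = 1/6.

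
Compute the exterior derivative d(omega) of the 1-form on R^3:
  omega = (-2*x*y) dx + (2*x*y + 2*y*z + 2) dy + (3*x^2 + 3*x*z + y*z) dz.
d(omega) = (2*x + 2*y) dx ∧ dy + (6*x + 3*z) dx ∧ dz + (-2*y + z) dy ∧ dz

For a 1-form omega = sum_i f_i dx_i, the exterior derivative is
  d(omega) = sum_{i < j} (∂f_j/∂x_i - ∂f_i/∂x_j) dx_i ∧ dx_j.
  coefficient of dx ∧ dy: ∂f_2/∂x - ∂f_1/∂y = ∂(2*x*y + 2*y*z + 2)/∂x - ∂(-2*x*y)/∂y = 2*x + 2*y
  coefficient of dx ∧ dz: ∂f_3/∂x - ∂f_1/∂z = ∂(3*x^2 + 3*x*z + y*z)/∂x - ∂(-2*x*y)/∂z = 6*x + 3*z
  coefficient of dy ∧ dz: ∂f_3/∂y - ∂f_2/∂z = ∂(3*x^2 + 3*x*z + y*z)/∂y - ∂(2*x*y + 2*y*z + 2)/∂z = -2*y + z
Assembling: d(omega) = (2*x + 2*y) dx ∧ dy + (6*x + 3*z) dx ∧ dz + (-2*y + z) dy ∧ dz.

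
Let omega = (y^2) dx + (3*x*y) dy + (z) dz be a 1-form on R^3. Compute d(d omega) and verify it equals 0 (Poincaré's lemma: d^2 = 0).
d(d omega) = 0

Step 1: d omega = sum_{i<j} (∂f_j/∂x_i - ∂f_i/∂x_j) dx_i ∧ dx_j:
  coeff of dx ∧ dy: y
  coeff of dx ∧ dz: 0
  coeff of dy ∧ dz: 0
Step 2: Apply d again to each 2-form coefficient. The only possible 3-form in R^3 is dx ∧ dy ∧ dz, with coefficient
  ∂(coeff of dy∧dz)/∂x - ∂(coeff of dx∧dz)/∂y + ∂(coeff of dx∧dy)/∂z
  = ∂/∂x (0) - ∂/∂y (0) + ∂/∂z (y).
Each of these terms simplifies to sums of mixed partials that cancel in pairs. The result is 0 (by equality of mixed partials for smooth functions — Schwarz / Clairaut).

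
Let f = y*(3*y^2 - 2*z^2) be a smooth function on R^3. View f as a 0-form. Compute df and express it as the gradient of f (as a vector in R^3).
df = (0) dx + (9*y^2 - 2*z^2) dy + (-4*y*z) dz; grad f = (0, 9*y^2 - 2*z^2, -4*y*z)

For a 0-form f, d f = (∂f/∂x) dx + (∂f/∂y) dy + (∂f/∂z) dz. The components of the vector representation are exactly the entries of grad f in Cartesian coordinates:
  ∂f/∂x = 0
  ∂f/∂y = 9*y^2 - 2*z^2
  ∂f/∂z = -4*y*z.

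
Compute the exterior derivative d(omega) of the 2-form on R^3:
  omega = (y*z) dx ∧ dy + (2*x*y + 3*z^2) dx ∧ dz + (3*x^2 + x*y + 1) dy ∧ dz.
d(omega) = (4*x + 2*y) dx ∧ dy ∧ dz

For a 2-form omega = sum_{i<j} g_{ij} dx_i ∧ dx_j, the exterior derivative is
  d(omega) = sum_{i<j} d(g_{ij}) ∧ dx_i ∧ dx_j = sum_{i<j, k} (∂g_{ij}/∂x_k) dx_k ∧ dx_i ∧ dx_j.
Expand each term, using dx_k ∧ dx_i ∧ dx_j = sgn(permutation) dx_{(a)} ∧ dx_{(b)} ∧ dx_{(c)} with (a < b < c) sorted:
  d(y*z) includes (∂/∂z)(y*z) dz = (y) dz, which multiplied by dx ∧ dy gives (y) dx ∧ dy ∧ dz
  d(2*x*y + 3*z^2) includes (∂/∂y)(2*x*y + 3*z^2) dy = (2*x) dy, which multiplied by dx ∧ dz gives (-2*x) dx ∧ dy ∧ dz
  d(3*x^2 + x*y + 1) includes (∂/∂x)(3*x^2 + x*y + 1) dx = (6*x + y) dx, which multiplied by dy ∧ dz gives (6*x + y) dx ∧ dy ∧ dz
Collecting like 3-forms: d(omega) = (4*x + 2*y) dx ∧ dy ∧ dz.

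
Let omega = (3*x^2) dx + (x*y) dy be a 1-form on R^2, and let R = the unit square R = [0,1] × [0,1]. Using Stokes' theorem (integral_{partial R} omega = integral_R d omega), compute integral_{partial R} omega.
integral_(partial R) omega = 1/2

Stokes: integral_partial_R omega = integral_R d omega with d omega = (∂Q/∂x - ∂P/∂y) dx ∧ dy.
  ∂Q/∂x = y
  ∂P/∂y = 0
  integrand = ∂Q/∂x - ∂P/∂y = y.
Integrating over R: integral_0^1 integral_0^1 (y) dx dy = 1/2.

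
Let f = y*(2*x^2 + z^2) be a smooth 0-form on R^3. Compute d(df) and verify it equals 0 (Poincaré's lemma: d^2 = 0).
d(df) = 0

Step 1: df = sum_i (∂f/∂x_i) dx_i = (4*x*y) dx + (2*x^2 + z^2) dy + (2*y*z) dz.
Step 2: Apply d again. Using the 1-form formula, the coefficient of dx ∧ dy in d(df) is ∂^2 f/∂x ∂y - ∂^2 f/∂y ∂x = (4*x) - (4*x) = 0 (equality of mixed partials for smooth f).
Similarly for dx ∧ dz and dy ∧ dz — all coefficients vanish. So d(df) = 0.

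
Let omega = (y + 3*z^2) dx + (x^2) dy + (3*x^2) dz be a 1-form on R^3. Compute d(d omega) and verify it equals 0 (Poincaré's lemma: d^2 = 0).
d(d omega) = 0

Step 1: d omega = sum_{i<j} (∂f_j/∂x_i - ∂f_i/∂x_j) dx_i ∧ dx_j:
  coeff of dx ∧ dy: 2*x - 1
  coeff of dx ∧ dz: 6*x - 6*z
  coeff of dy ∧ dz: 0
Step 2: Apply d again to each 2-form coefficient. The only possible 3-form in R^3 is dx ∧ dy ∧ dz, with coefficient
  ∂(coeff of dy∧dz)/∂x - ∂(coeff of dx∧dz)/∂y + ∂(coeff of dx∧dy)/∂z
  = ∂/∂x (0) - ∂/∂y (6*x - 6*z) + ∂/∂z (2*x - 1).
Each of these terms simplifies to sums of mixed partials that cancel in pairs. The result is 0 (by equality of mixed partials for smooth functions — Schwarz / Clairaut).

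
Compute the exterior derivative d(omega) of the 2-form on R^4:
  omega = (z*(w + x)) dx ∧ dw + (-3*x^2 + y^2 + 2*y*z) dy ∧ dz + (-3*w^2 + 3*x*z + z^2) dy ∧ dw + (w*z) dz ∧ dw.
d(omega) = (-w - x) dx ∧ dz ∧ dw + (-6*x) dx ∧ dy ∧ dz + (3*z) dx ∧ dy ∧ dw + (-3*x - 2*z) dy ∧ dz ∧ dw

For a 2-form omega = sum_{i<j} g_{ij} dx_i ∧ dx_j, the exterior derivative is
  d(omega) = sum_{i<j} d(g_{ij}) ∧ dx_i ∧ dx_j = sum_{i<j, k} (∂g_{ij}/∂x_k) dx_k ∧ dx_i ∧ dx_j.
Expand each term, using dx_k ∧ dx_i ∧ dx_j = sgn(permutation) dx_{(a)} ∧ dx_{(b)} ∧ dx_{(c)} with (a < b < c) sorted:
  d(z*(w + x)) includes (∂/∂z)(z*(w + x)) dz = (w + x) dz, which multiplied by dx ∧ dw gives (-w - x) dx ∧ dz ∧ dw
  d(-3*x^2 + y^2 + 2*y*z) includes (∂/∂x)(-3*x^2 + y^2 + 2*y*z) dx = (-6*x) dx, which multiplied by dy ∧ dz gives (-6*x) dx ∧ dy ∧ dz
  d(-3*w^2 + 3*x*z + z^2) includes (∂/∂x)(-3*w^2 + 3*x*z + z^2) dx = (3*z) dx, which multiplied by dy ∧ dw gives (3*z) dx ∧ dy ∧ dw
  d(-3*w^2 + 3*x*z + z^2) includes (∂/∂z)(-3*w^2 + 3*x*z + z^2) dz = (3*x + 2*z) dz, which multiplied by dy ∧ dw gives (-3*x - 2*z) dy ∧ dz ∧ dw
Collecting like 3-forms: d(omega) = (-w - x) dx ∧ dz ∧ dw + (-6*x) dx ∧ dy ∧ dz + (3*z) dx ∧ dy ∧ dw + (-3*x - 2*z) dy ∧ dz ∧ dw.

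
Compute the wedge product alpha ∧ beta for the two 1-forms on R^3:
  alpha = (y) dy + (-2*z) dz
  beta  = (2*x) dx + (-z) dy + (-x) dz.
alpha ∧ beta = (-2*x*y) dx ∧ dy + (-x*y - 2*z^2) dy ∧ dz + (4*x*z) dx ∧ dz

Distribute the wedge, using dx_i ∧ dx_j = -dx_j ∧ dx_i and dx_i ∧ dx_i = 0. For each pair (i, j) with i < j, the coefficient of dx_i ∧ dx_j in alpha ∧ beta is (alpha_i * beta_j - alpha_j * beta_i). Collecting: alpha ∧ beta = (-2*x*y) dx ∧ dy + (-x*y - 2*z^2) dy ∧ dz + (4*x*z) dx ∧ dz.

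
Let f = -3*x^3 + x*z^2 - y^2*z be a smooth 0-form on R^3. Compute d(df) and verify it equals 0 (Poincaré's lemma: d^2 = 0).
d(df) = 0

Step 1: df = sum_i (∂f/∂x_i) dx_i = (-9*x^2 + z^2) dx + (-2*y*z) dy + (2*x*z - y^2) dz.
Step 2: Apply d again. Using the 1-form formula, the coefficient of dx ∧ dy in d(df) is ∂^2 f/∂x ∂y - ∂^2 f/∂y ∂x = (0) - (0) = 0 (equality of mixed partials for smooth f).
Similarly for dx ∧ dz and dy ∧ dz — all coefficients vanish. So d(df) = 0.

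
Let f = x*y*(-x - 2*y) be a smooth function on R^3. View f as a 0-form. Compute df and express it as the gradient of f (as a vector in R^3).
df = (2*y*(-x - y)) dx + (x*(-x - 4*y)) dy + (0) dz; grad f = (2*y*(-x - y), x*(-x - 4*y), 0)

For a 0-form f, d f = (∂f/∂x) dx + (∂f/∂y) dy + (∂f/∂z) dz. The components of the vector representation are exactly the entries of grad f in Cartesian coordinates:
  ∂f/∂x = 2*y*(-x - y)
  ∂f/∂y = x*(-x - 4*y)
  ∂f/∂z = 0.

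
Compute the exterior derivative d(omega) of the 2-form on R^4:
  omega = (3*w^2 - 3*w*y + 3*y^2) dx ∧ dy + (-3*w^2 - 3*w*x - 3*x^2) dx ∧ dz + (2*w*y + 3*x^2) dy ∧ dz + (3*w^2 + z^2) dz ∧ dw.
d(omega) = (6*w - 3*y) dx ∧ dy ∧ dw + (-6*w - 3*x) dx ∧ dz ∧ dw + (6*x) dx ∧ dy ∧ dz + (2*y) dy ∧ dz ∧ dw

For a 2-form omega = sum_{i<j} g_{ij} dx_i ∧ dx_j, the exterior derivative is
  d(omega) = sum_{i<j} d(g_{ij}) ∧ dx_i ∧ dx_j = sum_{i<j, k} (∂g_{ij}/∂x_k) dx_k ∧ dx_i ∧ dx_j.
Expand each term, using dx_k ∧ dx_i ∧ dx_j = sgn(permutation) dx_{(a)} ∧ dx_{(b)} ∧ dx_{(c)} with (a < b < c) sorted:
  d(3*w^2 - 3*w*y + 3*y^2) includes (∂/∂w)(3*w^2 - 3*w*y + 3*y^2) dw = (6*w - 3*y) dw, which multiplied by dx ∧ dy gives (6*w - 3*y) dx ∧ dy ∧ dw
  d(-3*w^2 - 3*w*x - 3*x^2) includes (∂/∂w)(-3*w^2 - 3*w*x - 3*x^2) dw = (-6*w - 3*x) dw, which multiplied by dx ∧ dz gives (-6*w - 3*x) dx ∧ dz ∧ dw
  d(2*w*y + 3*x^2) includes (∂/∂x)(2*w*y + 3*x^2) dx = (6*x) dx, which multiplied by dy ∧ dz gives (6*x) dx ∧ dy ∧ dz
  d(2*w*y + 3*x^2) includes (∂/∂w)(2*w*y + 3*x^2) dw = (2*y) dw, which multiplied by dy ∧ dz gives (2*y) dy ∧ dz ∧ dw
Collecting like 3-forms: d(omega) = (6*w - 3*y) dx ∧ dy ∧ dw + (-6*w - 3*x) dx ∧ dz ∧ dw + (6*x) dx ∧ dy ∧ dz + (2*y) dy ∧ dz ∧ dw.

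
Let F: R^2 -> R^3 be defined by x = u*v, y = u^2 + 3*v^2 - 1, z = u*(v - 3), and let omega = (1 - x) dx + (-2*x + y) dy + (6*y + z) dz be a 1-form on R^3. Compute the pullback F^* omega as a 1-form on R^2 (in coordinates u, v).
F^* omega = (2*u^3 + 2*u^2*v - 18*u^2 + 6*u*v^2 - 6*u*v + 7*u + 18*v^3 - 54*v^2 - 5*v + 18) du + (6*u^3 + 6*u^2*v - 3*u^2 + 6*u*v^2 - 5*u + 18*v^3 - 6*v) dv

Using F^*(f dg) = (f ∘ F) d(g ∘ F), substitute each coordinate x_i by F_i(u, v) in f_i, and replace dx_i by d F_i = (∂F_i/∂u) du + (∂F_i/∂v) dv.
  For the x component: f_1(F) = -u*v + 1; d F_1 = (v) du + (u) dv
  For the y component: f_2(F) = u^2 - 2*u*v + 3*v^2 - 1; d F_2 = (2*u) du + (6*v) dv
  For the z component: f_3(F) = 6*u^2 + u*v - 3*u + 18*v^2 - 6; d F_3 = (v - 3) du + (u) dv
Combining and collecting du, dv coefficients:
  coeff of du: 2*u^3 + 2*u^2*v - 18*u^2 + 6*u*v^2 - 6*u*v + 7*u + 18*v^3 - 54*v^2 - 5*v + 18
  coeff of dv: 6*u^3 + 6*u^2*v - 3*u^2 + 6*u*v^2 - 5*u + 18*v^3 - 6*v
F^* omega = (2*u^3 + 2*u^2*v - 18*u^2 + 6*u*v^2 - 6*u*v + 7*u + 18*v^3 - 54*v^2 - 5*v + 18) du + (6*u^3 + 6*u^2*v - 3*u^2 + 6*u*v^2 - 5*u + 18*v^3 - 6*v) dv.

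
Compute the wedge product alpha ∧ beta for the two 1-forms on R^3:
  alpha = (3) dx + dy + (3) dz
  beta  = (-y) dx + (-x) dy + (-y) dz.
alpha ∧ beta = (-3*x + y) dx ∧ dy + (3*x - y) dy ∧ dz

Distribute the wedge, using dx_i ∧ dx_j = -dx_j ∧ dx_i and dx_i ∧ dx_i = 0. For each pair (i, j) with i < j, the coefficient of dx_i ∧ dx_j in alpha ∧ beta is (alpha_i * beta_j - alpha_j * beta_i). Collecting: alpha ∧ beta = (-3*x + y) dx ∧ dy + (3*x - y) dy ∧ dz.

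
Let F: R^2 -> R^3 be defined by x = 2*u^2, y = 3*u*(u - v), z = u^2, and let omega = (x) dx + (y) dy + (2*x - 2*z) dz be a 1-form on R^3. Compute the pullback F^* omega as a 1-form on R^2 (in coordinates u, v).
F^* omega = (3*u*(10*u^2 - 9*u*v + 3*v^2)) du + (9*u^2*(-u + v)) dv

Using F^*(f dg) = (f ∘ F) d(g ∘ F), substitute each coordinate x_i by F_i(u, v) in f_i, and replace dx_i by d F_i = (∂F_i/∂u) du + (∂F_i/∂v) dv.
  For the x component: f_1(F) = 2*u^2; d F_1 = (4*u) du + (0) dv
  For the y component: f_2(F) = 3*u*(u - v); d F_2 = (6*u - 3*v) du + (-3*u) dv
  For the z component: f_3(F) = 2*u^2; d F_3 = (2*u) du + (0) dv
Combining and collecting du, dv coefficients:
  coeff of du: 3*u*(10*u^2 - 9*u*v + 3*v^2)
  coeff of dv: 9*u^2*(-u + v)
F^* omega = (3*u*(10*u^2 - 9*u*v + 3*v^2)) du + (9*u^2*(-u + v)) dv.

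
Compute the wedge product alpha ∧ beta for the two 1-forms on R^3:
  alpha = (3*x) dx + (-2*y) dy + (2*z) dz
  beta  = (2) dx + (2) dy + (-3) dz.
alpha ∧ beta = (6*x + 4*y) dx ∧ dy + (-9*x - 4*z) dx ∧ dz + (6*y - 4*z) dy ∧ dz

Distribute the wedge, using dx_i ∧ dx_j = -dx_j ∧ dx_i and dx_i ∧ dx_i = 0. For each pair (i, j) with i < j, the coefficient of dx_i ∧ dx_j in alpha ∧ beta is (alpha_i * beta_j - alpha_j * beta_i). Collecting: alpha ∧ beta = (6*x + 4*y) dx ∧ dy + (-9*x - 4*z) dx ∧ dz + (6*y - 4*z) dy ∧ dz.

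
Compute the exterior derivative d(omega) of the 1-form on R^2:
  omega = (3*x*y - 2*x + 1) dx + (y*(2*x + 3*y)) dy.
d(omega) = (-3*x + 2*y) dx ∧ dy

For a 1-form omega = sum_i f_i dx_i, the exterior derivative is
  d(omega) = sum_{i < j} (∂f_j/∂x_i - ∂f_i/∂x_j) dx_i ∧ dx_j.
  coefficient of dx ∧ dy: ∂f_2/∂x - ∂f_1/∂y = ∂(y*(2*x + 3*y))/∂x - ∂(3*x*y - 2*x + 1)/∂y = -3*x + 2*y
Assembling: d(omega) = (-3*x + 2*y) dx ∧ dy.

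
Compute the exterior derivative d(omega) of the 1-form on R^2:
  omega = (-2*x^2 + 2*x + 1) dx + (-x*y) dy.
d(omega) = (-y) dx ∧ dy

For a 1-form omega = sum_i f_i dx_i, the exterior derivative is
  d(omega) = sum_{i < j} (∂f_j/∂x_i - ∂f_i/∂x_j) dx_i ∧ dx_j.
  coefficient of dx ∧ dy: ∂f_2/∂x - ∂f_1/∂y = ∂(-x*y)/∂x - ∂(-2*x^2 + 2*x + 1)/∂y = -y
Assembling: d(omega) = (-y) dx ∧ dy.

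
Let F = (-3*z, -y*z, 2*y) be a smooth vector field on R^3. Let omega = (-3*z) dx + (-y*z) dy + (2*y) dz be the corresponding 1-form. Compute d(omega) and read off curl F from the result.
d(omega) = (y + 2) dy ∧ dz + (-3) dz ∧ dx + (0) dx ∧ dy; curl F = (y + 2, -3, 0)

d omega = sum_{i<j} (∂f_j/∂x_i - ∂f_i/∂x_j) dx_i ∧ dx_j. Under the identification (dy ∧ dz, dz ∧ dx, dx ∧ dy) ↔ (e_x, e_y, e_z), the coefficients are exactly the components of curl F. Compute:
  ∂R/∂y - ∂Q/∂z = (2) - (-y) = y + 2
  ∂P/∂z - ∂R/∂x = (-3) - (0) = -3
  ∂Q/∂x - ∂P/∂y = (0) - (0) = 0.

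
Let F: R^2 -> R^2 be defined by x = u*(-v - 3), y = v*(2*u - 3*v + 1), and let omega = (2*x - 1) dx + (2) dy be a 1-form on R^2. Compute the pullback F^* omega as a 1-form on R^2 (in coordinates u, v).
F^* omega = (2*u*v^2 + 12*u*v + 18*u + 5*v + 3) du + (2*u^2*v + 6*u^2 + 5*u - 12*v + 2) dv

Using F^*(f dg) = (f ∘ F) d(g ∘ F), substitute each coordinate x_i by F_i(u, v) in f_i, and replace dx_i by d F_i = (∂F_i/∂u) du + (∂F_i/∂v) dv.
  For the x component: f_1(F) = -2*u*v - 6*u - 1; d F_1 = (-v - 3) du + (-u) dv
  For the y component: f_2(F) = 2; d F_2 = (2*v) du + (2*u - 6*v + 1) dv
Combining and collecting du, dv coefficients:
  coeff of du: 2*u*v^2 + 12*u*v + 18*u + 5*v + 3
  coeff of dv: 2*u^2*v + 6*u^2 + 5*u - 12*v + 2
F^* omega = (2*u*v^2 + 12*u*v + 18*u + 5*v + 3) du + (2*u^2*v + 6*u^2 + 5*u - 12*v + 2) dv.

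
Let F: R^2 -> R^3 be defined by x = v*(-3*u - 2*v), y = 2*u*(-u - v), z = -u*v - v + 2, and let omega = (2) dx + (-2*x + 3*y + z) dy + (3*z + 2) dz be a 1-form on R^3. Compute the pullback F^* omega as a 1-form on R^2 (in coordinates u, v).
F^* omega = (24*u^3 + 16*u^2*v - 11*u*v^2 + 4*u*v - 8*u - 8*v^3 + 5*v^2 - 18*v) du + (12*u^3 + 5*u^2*v - 8*u*v^2 + 8*u*v - 18*u - 5*v - 8) dv

Using F^*(f dg) = (f ∘ F) d(g ∘ F), substitute each coordinate x_i by F_i(u, v) in f_i, and replace dx_i by d F_i = (∂F_i/∂u) du + (∂F_i/∂v) dv.
  For the x component: f_1(F) = 2; d F_1 = (-3*v) du + (-3*u - 4*v) dv
  For the y component: f_2(F) = -6*u^2 - u*v + 4*v^2 - v + 2; d F_2 = (-4*u - 2*v) du + (-2*u) dv
  For the z component: f_3(F) = -3*u*v - 3*v + 8; d F_3 = (-v) du + (-u - 1) dv
Combining and collecting du, dv coefficients:
  coeff of du: 24*u^3 + 16*u^2*v - 11*u*v^2 + 4*u*v - 8*u - 8*v^3 + 5*v^2 - 18*v
  coeff of dv: 12*u^3 + 5*u^2*v - 8*u*v^2 + 8*u*v - 18*u - 5*v - 8
F^* omega = (24*u^3 + 16*u^2*v - 11*u*v^2 + 4*u*v - 8*u - 8*v^3 + 5*v^2 - 18*v) du + (12*u^3 + 5*u^2*v - 8*u*v^2 + 8*u*v - 18*u - 5*v - 8) dv.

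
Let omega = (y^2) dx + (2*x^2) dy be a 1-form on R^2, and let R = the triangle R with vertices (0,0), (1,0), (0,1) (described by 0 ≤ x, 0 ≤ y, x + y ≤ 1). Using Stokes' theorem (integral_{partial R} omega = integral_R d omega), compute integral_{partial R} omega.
integral_(partial R) omega = 1/3

Stokes: integral_partial_R omega = integral_R d omega with d omega = (∂Q/∂x - ∂P/∂y) dx ∧ dy.
  ∂Q/∂x = 4*x
  ∂P/∂y = 2*y
  integrand = ∂Q/∂x - ∂P/∂y = 4*x - 2*y.
Integrating over R: integral_0^1 integral_0^{1-x} (4*x - 2*y) dy dx = 1/3.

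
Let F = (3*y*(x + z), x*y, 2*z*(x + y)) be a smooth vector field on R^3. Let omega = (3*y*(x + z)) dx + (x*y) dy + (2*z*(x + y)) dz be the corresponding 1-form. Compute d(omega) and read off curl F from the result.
d(omega) = (2*z) dy ∧ dz + (3*y - 2*z) dz ∧ dx + (-3*x + y - 3*z) dx ∧ dy; curl F = (2*z, 3*y - 2*z, -3*x + y - 3*z)

d omega = sum_{i<j} (∂f_j/∂x_i - ∂f_i/∂x_j) dx_i ∧ dx_j. Under the identification (dy ∧ dz, dz ∧ dx, dx ∧ dy) ↔ (e_x, e_y, e_z), the coefficients are exactly the components of curl F. Compute:
  ∂R/∂y - ∂Q/∂z = (2*z) - (0) = 2*z
  ∂P/∂z - ∂R/∂x = (3*y) - (2*z) = 3*y - 2*z
  ∂Q/∂x - ∂P/∂y = (y) - (3*x + 3*z) = -3*x + y - 3*z.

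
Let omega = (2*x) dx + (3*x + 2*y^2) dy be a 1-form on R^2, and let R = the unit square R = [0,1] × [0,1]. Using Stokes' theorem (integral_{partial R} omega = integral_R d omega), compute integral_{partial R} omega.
integral_(partial R) omega = 3

Stokes: integral_partial_R omega = integral_R d omega with d omega = (∂Q/∂x - ∂P/∂y) dx ∧ dy.
  ∂Q/∂x = 3
  ∂P/∂y = 0
  integrand = ∂Q/∂x - ∂P/∂y = 3.
Integrating over R: integral_0^1 integral_0^1 (3) dx dy = 3.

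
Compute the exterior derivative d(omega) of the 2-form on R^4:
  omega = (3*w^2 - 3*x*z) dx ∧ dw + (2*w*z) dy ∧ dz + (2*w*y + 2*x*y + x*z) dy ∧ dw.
d(omega) = (3*x) dx ∧ dz ∧ dw + (-x + 2*z) dy ∧ dz ∧ dw + (2*y + z) dx ∧ dy ∧ dw

For a 2-form omega = sum_{i<j} g_{ij} dx_i ∧ dx_j, the exterior derivative is
  d(omega) = sum_{i<j} d(g_{ij}) ∧ dx_i ∧ dx_j = sum_{i<j, k} (∂g_{ij}/∂x_k) dx_k ∧ dx_i ∧ dx_j.
Expand each term, using dx_k ∧ dx_i ∧ dx_j = sgn(permutation) dx_{(a)} ∧ dx_{(b)} ∧ dx_{(c)} with (a < b < c) sorted:
  d(3*w^2 - 3*x*z) includes (∂/∂z)(3*w^2 - 3*x*z) dz = (-3*x) dz, which multiplied by dx ∧ dw gives (3*x) dx ∧ dz ∧ dw
  d(2*w*z) includes (∂/∂w)(2*w*z) dw = (2*z) dw, which multiplied by dy ∧ dz gives (2*z) dy ∧ dz ∧ dw
  d(2*w*y + 2*x*y + x*z) includes (∂/∂x)(2*w*y + 2*x*y + x*z) dx = (2*y + z) dx, which multiplied by dy ∧ dw gives (2*y + z) dx ∧ dy ∧ dw
  d(2*w*y + 2*x*y + x*z) includes (∂/∂z)(2*w*y + 2*x*y + x*z) dz = (x) dz, which multiplied by dy ∧ dw gives (-x) dy ∧ dz ∧ dw
Collecting like 3-forms: d(omega) = (3*x) dx ∧ dz ∧ dw + (-x + 2*z) dy ∧ dz ∧ dw + (2*y + z) dx ∧ dy ∧ dw.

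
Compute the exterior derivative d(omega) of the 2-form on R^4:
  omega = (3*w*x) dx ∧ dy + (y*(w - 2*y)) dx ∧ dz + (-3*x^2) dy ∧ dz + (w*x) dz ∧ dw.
d(omega) = (3*x) dx ∧ dy ∧ dw + (-w - 6*x + 4*y) dx ∧ dy ∧ dz + (w + y) dx ∧ dz ∧ dw

For a 2-form omega = sum_{i<j} g_{ij} dx_i ∧ dx_j, the exterior derivative is
  d(omega) = sum_{i<j} d(g_{ij}) ∧ dx_i ∧ dx_j = sum_{i<j, k} (∂g_{ij}/∂x_k) dx_k ∧ dx_i ∧ dx_j.
Expand each term, using dx_k ∧ dx_i ∧ dx_j = sgn(permutation) dx_{(a)} ∧ dx_{(b)} ∧ dx_{(c)} with (a < b < c) sorted:
  d(3*w*x) includes (∂/∂w)(3*w*x) dw = (3*x) dw, which multiplied by dx ∧ dy gives (3*x) dx ∧ dy ∧ dw
  d(y*(w - 2*y)) includes (∂/∂y)(y*(w - 2*y)) dy = (w - 4*y) dy, which multiplied by dx ∧ dz gives (-w + 4*y) dx ∧ dy ∧ dz
  d(y*(w - 2*y)) includes (∂/∂w)(y*(w - 2*y)) dw = (y) dw, which multiplied by dx ∧ dz gives (y) dx ∧ dz ∧ dw
  d(-3*x^2) includes (∂/∂x)(-3*x^2) dx = (-6*x) dx, which multiplied by dy ∧ dz gives (-6*x) dx ∧ dy ∧ dz
  d(w*x) includes (∂/∂x)(w*x) dx = (w) dx, which multiplied by dz ∧ dw gives (w) dx ∧ dz ∧ dw
Collecting like 3-forms: d(omega) = (3*x) dx ∧ dy ∧ dw + (-w - 6*x + 4*y) dx ∧ dy ∧ dz + (w + y) dx ∧ dz ∧ dw.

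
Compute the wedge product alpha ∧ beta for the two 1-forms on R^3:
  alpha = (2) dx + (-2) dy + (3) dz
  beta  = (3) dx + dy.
alpha ∧ beta = (8) dx ∧ dy + (-9) dx ∧ dz + (-3) dy ∧ dz

Distribute the wedge, using dx_i ∧ dx_j = -dx_j ∧ dx_i and dx_i ∧ dx_i = 0. For each pair (i, j) with i < j, the coefficient of dx_i ∧ dx_j in alpha ∧ beta is (alpha_i * beta_j - alpha_j * beta_i). Collecting: alpha ∧ beta = (8) dx ∧ dy + (-9) dx ∧ dz + (-3) dy ∧ dz.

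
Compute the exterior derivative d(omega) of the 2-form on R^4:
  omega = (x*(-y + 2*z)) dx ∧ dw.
d(omega) = (x) dx ∧ dy ∧ dw + (-2*x) dx ∧ dz ∧ dw

For a 2-form omega = sum_{i<j} g_{ij} dx_i ∧ dx_j, the exterior derivative is
  d(omega) = sum_{i<j} d(g_{ij}) ∧ dx_i ∧ dx_j = sum_{i<j, k} (∂g_{ij}/∂x_k) dx_k ∧ dx_i ∧ dx_j.
Expand each term, using dx_k ∧ dx_i ∧ dx_j = sgn(permutation) dx_{(a)} ∧ dx_{(b)} ∧ dx_{(c)} with (a < b < c) sorted:
  d(x*(-y + 2*z)) includes (∂/∂y)(x*(-y + 2*z)) dy = (-x) dy, which multiplied by dx ∧ dw gives (x) dx ∧ dy ∧ dw
  d(x*(-y + 2*z)) includes (∂/∂z)(x*(-y + 2*z)) dz = (2*x) dz, which multiplied by dx ∧ dw gives (-2*x) dx ∧ dz ∧ dw
Collecting like 3-forms: d(omega) = (x) dx ∧ dy ∧ dw + (-2*x) dx ∧ dz ∧ dw.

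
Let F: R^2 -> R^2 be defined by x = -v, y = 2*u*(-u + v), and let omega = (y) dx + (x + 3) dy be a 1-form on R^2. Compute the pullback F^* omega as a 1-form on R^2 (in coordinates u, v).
F^* omega = (4*u*v - 12*u - 2*v^2 + 6*v) du + (2*u*(u - 2*v + 3)) dv

Using F^*(f dg) = (f ∘ F) d(g ∘ F), substitute each coordinate x_i by F_i(u, v) in f_i, and replace dx_i by d F_i = (∂F_i/∂u) du + (∂F_i/∂v) dv.
  For the x component: f_1(F) = 2*u*(-u + v); d F_1 = (0) du + (-1) dv
  For the y component: f_2(F) = 3 - v; d F_2 = (-4*u + 2*v) du + (2*u) dv
Combining and collecting du, dv coefficients:
  coeff of du: 4*u*v - 12*u - 2*v^2 + 6*v
  coeff of dv: 2*u*(u - 2*v + 3)
F^* omega = (4*u*v - 12*u - 2*v^2 + 6*v) du + (2*u*(u - 2*v + 3)) dv.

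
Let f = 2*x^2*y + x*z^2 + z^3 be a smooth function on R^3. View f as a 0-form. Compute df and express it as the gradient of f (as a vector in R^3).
df = (4*x*y + z^2) dx + (2*x^2) dy + (z*(2*x + 3*z)) dz; grad f = (4*x*y + z^2, 2*x^2, z*(2*x + 3*z))

For a 0-form f, d f = (∂f/∂x) dx + (∂f/∂y) dy + (∂f/∂z) dz. The components of the vector representation are exactly the entries of grad f in Cartesian coordinates:
  ∂f/∂x = 4*x*y + z^2
  ∂f/∂y = 2*x^2
  ∂f/∂z = z*(2*x + 3*z).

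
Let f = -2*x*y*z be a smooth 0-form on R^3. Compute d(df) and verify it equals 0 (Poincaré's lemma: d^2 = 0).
d(df) = 0

Step 1: df = sum_i (∂f/∂x_i) dx_i = (-2*y*z) dx + (-2*x*z) dy + (-2*x*y) dz.
Step 2: Apply d again. Using the 1-form formula, the coefficient of dx ∧ dy in d(df) is ∂^2 f/∂x ∂y - ∂^2 f/∂y ∂x = (-2*z) - (-2*z) = 0 (equality of mixed partials for smooth f).
Similarly for dx ∧ dz and dy ∧ dz — all coefficients vanish. So d(df) = 0.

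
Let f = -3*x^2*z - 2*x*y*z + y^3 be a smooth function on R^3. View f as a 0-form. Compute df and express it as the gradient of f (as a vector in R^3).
df = (2*z*(-3*x - y)) dx + (-2*x*z + 3*y^2) dy + (x*(-3*x - 2*y)) dz; grad f = (2*z*(-3*x - y), -2*x*z + 3*y^2, x*(-3*x - 2*y))

For a 0-form f, d f = (∂f/∂x) dx + (∂f/∂y) dy + (∂f/∂z) dz. The components of the vector representation are exactly the entries of grad f in Cartesian coordinates:
  ∂f/∂x = 2*z*(-3*x - y)
  ∂f/∂y = -2*x*z + 3*y^2
  ∂f/∂z = x*(-3*x - 2*y).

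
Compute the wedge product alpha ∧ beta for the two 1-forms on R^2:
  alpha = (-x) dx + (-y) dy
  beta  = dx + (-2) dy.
alpha ∧ beta = (2*x + y) dx ∧ dy

Distribute the wedge, using dx_i ∧ dx_j = -dx_j ∧ dx_i and dx_i ∧ dx_i = 0. For each pair (i, j) with i < j, the coefficient of dx_i ∧ dx_j in alpha ∧ beta is (alpha_i * beta_j - alpha_j * beta_i). Collecting: alpha ∧ beta = (2*x + y) dx ∧ dy.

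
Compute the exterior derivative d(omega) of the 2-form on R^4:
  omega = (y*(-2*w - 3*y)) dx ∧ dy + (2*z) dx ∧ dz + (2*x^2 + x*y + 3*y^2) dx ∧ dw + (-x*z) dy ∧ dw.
d(omega) = (-x - 8*y - z) dx ∧ dy ∧ dw + (x) dy ∧ dz ∧ dw

For a 2-form omega = sum_{i<j} g_{ij} dx_i ∧ dx_j, the exterior derivative is
  d(omega) = sum_{i<j} d(g_{ij}) ∧ dx_i ∧ dx_j = sum_{i<j, k} (∂g_{ij}/∂x_k) dx_k ∧ dx_i ∧ dx_j.
Expand each term, using dx_k ∧ dx_i ∧ dx_j = sgn(permutation) dx_{(a)} ∧ dx_{(b)} ∧ dx_{(c)} with (a < b < c) sorted:
  d(y*(-2*w - 3*y)) includes (∂/∂w)(y*(-2*w - 3*y)) dw = (-2*y) dw, which multiplied by dx ∧ dy gives (-2*y) dx ∧ dy ∧ dw
  d(2*x^2 + x*y + 3*y^2) includes (∂/∂y)(2*x^2 + x*y + 3*y^2) dy = (x + 6*y) dy, which multiplied by dx ∧ dw gives (-x - 6*y) dx ∧ dy ∧ dw
  d(-x*z) includes (∂/∂x)(-x*z) dx = (-z) dx, which multiplied by dy ∧ dw gives (-z) dx ∧ dy ∧ dw
  d(-x*z) includes (∂/∂z)(-x*z) dz = (-x) dz, which multiplied by dy ∧ dw gives (x) dy ∧ dz ∧ dw
Collecting like 3-forms: d(omega) = (-x - 8*y - z) dx ∧ dy ∧ dw + (x) dy ∧ dz ∧ dw.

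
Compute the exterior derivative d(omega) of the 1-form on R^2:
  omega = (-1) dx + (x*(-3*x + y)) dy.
d(omega) = (-6*x + y) dx ∧ dy

For a 1-form omega = sum_i f_i dx_i, the exterior derivative is
  d(omega) = sum_{i < j} (∂f_j/∂x_i - ∂f_i/∂x_j) dx_i ∧ dx_j.
  coefficient of dx ∧ dy: ∂f_2/∂x - ∂f_1/∂y = ∂(x*(-3*x + y))/∂x - ∂(-1)/∂y = -6*x + y
Assembling: d(omega) = (-6*x + y) dx ∧ dy.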